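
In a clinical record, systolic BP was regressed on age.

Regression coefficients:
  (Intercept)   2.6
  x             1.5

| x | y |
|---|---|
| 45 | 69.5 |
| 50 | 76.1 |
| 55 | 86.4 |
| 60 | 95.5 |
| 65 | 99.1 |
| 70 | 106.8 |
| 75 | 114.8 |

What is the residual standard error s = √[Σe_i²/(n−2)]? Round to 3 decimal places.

s = 1.699

x=45: ŷ = 2.6 + 1.5·45 = 70.1; e = 69.5 − 70.1 = -0.6
x=50: ŷ = 2.6 + 1.5·50 = 77.6; e = 76.1 − 77.6 = -1.5
x=55: ŷ = 2.6 + 1.5·55 = 85.1; e = 86.4 − 85.1 = 1.3
x=60: ŷ = 2.6 + 1.5·60 = 92.6; e = 95.5 − 92.6 = 2.9
x=65: ŷ = 2.6 + 1.5·65 = 100.1; e = 99.1 − 100.1 = -1
x=70: ŷ = 2.6 + 1.5·70 = 107.6; e = 106.8 − 107.6 = -0.8
x=75: ŷ = 2.6 + 1.5·75 = 115.1; e = 114.8 − 115.1 = -0.3
SSE = 0.36 + 2.25 + 1.69 + 8.41 + 1 + 0.64 + 0.09 = 14.44
s = √(14.44/5) = √2.888 ≈ 1.699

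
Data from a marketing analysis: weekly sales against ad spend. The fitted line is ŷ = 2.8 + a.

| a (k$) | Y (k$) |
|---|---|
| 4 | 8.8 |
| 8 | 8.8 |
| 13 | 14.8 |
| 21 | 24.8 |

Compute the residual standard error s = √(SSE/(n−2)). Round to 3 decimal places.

a=4: ŷ = 2.8 + 4 = 6.8; e = 8.8 − 6.8 = 2
a=8: ŷ = 2.8 + 8 = 10.8; e = 8.8 − 10.8 = -2
a=13: ŷ = 2.8 + 13 = 15.8; e = 14.8 − 15.8 = -1
a=21: ŷ = 2.8 + 21 = 23.8; e = 24.8 − 23.8 = 1
SSE = 4 + 4 + 1 + 1 = 10
s = √(10/2) = √5 ≈ 2.236

s = 2.236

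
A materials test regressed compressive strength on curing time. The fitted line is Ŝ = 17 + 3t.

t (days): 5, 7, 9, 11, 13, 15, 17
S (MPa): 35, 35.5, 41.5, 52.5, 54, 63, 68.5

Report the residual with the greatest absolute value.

t=5: Ŝ = 17 + 3·5 = 32; r = 35 − 32 = 3
t=7: Ŝ = 17 + 3·7 = 38; r = 35.5 − 38 = -2.5
t=9: Ŝ = 17 + 3·9 = 44; r = 41.5 − 44 = -2.5
t=11: Ŝ = 17 + 3·11 = 50; r = 52.5 − 50 = 2.5
t=13: Ŝ = 17 + 3·13 = 56; r = 54 − 56 = -2
t=15: Ŝ = 17 + 3·15 = 62; r = 63 − 62 = 1
t=17: Ŝ = 17 + 3·17 = 68; r = 68.5 − 68 = 0.5
Largest |r| is 3 at t = 5, residual 3.

r = 3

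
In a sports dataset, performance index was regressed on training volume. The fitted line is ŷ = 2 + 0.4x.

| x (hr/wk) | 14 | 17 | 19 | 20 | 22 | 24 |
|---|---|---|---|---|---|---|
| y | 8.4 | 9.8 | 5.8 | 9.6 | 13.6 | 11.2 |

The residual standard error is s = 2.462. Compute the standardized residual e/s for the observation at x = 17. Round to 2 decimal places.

0.41

ŷ = 2 + 0.4·17 = 8.8
e = 9.8 − 8.8 = 1
e/s = 1 / 2.462 = 0.41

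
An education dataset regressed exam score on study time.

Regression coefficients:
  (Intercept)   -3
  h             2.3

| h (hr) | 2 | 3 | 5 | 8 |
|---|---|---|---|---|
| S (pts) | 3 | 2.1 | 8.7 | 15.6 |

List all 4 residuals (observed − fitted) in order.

h=2: Ŝ = -3 + 2.3·2 = 1.6; e = 3 − 1.6 = 1.4
h=3: Ŝ = -3 + 2.3·3 = 3.9; e = 2.1 − 3.9 = -1.8
h=5: Ŝ = -3 + 2.3·5 = 8.5; e = 8.7 − 8.5 = 0.2
h=8: Ŝ = -3 + 2.3·8 = 15.4; e = 15.6 − 15.4 = 0.2

1.4, -1.8, 0.2, 0.2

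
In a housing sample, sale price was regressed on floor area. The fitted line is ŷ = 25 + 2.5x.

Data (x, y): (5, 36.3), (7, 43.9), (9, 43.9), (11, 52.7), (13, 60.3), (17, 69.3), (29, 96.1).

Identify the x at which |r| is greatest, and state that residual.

x=5: ŷ = 25 + 2.5·5 = 37.5; r = 36.3 − 37.5 = -1.2
x=7: ŷ = 25 + 2.5·7 = 42.5; r = 43.9 − 42.5 = 1.4
x=9: ŷ = 25 + 2.5·9 = 47.5; r = 43.9 − 47.5 = -3.6
x=11: ŷ = 25 + 2.5·11 = 52.5; r = 52.7 − 52.5 = 0.2
x=13: ŷ = 25 + 2.5·13 = 57.5; r = 60.3 − 57.5 = 2.8
x=17: ŷ = 25 + 2.5·17 = 67.5; r = 69.3 − 67.5 = 1.8
x=29: ŷ = 25 + 2.5·29 = 97.5; r = 96.1 − 97.5 = -1.4
Largest |r| is 3.6 at x = 9, residual -3.6.

x = 9, r = -3.6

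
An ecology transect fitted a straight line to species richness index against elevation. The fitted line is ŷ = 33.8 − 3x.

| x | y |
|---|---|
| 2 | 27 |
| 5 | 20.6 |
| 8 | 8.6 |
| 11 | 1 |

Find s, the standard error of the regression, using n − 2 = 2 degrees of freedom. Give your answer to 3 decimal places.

s = 1.637

x=2: ŷ = 33.8 − 3·2 = 27.8; e = 27 − 27.8 = -0.8
x=5: ŷ = 33.8 − 3·5 = 18.8; e = 20.6 − 18.8 = 1.8
x=8: ŷ = 33.8 − 3·8 = 9.8; e = 8.6 − 9.8 = -1.2
x=11: ŷ = 33.8 − 3·11 = 0.8; e = 1 − 0.8 = 0.2
SSE = 0.64 + 3.24 + 1.44 + 0.04 = 5.36
s = √(5.36/2) = √2.68 ≈ 1.637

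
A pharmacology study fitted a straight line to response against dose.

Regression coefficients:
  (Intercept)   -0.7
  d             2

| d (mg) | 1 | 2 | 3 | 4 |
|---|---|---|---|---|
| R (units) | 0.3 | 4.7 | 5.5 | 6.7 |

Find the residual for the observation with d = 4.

e = -0.6

ŷ = -0.7 + 2·4 = 7.3
e = 6.7 − 7.3 = -0.6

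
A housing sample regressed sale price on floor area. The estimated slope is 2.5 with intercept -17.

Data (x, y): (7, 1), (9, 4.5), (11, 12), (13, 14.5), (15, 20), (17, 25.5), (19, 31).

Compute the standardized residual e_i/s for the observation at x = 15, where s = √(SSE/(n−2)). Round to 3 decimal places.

-0.500

x=7: ŷ = -17 + 2.5·7 = 0.5; e = 1 − 0.5 = 0.5
x=9: ŷ = -17 + 2.5·9 = 5.5; e = 4.5 − 5.5 = -1
x=11: ŷ = -17 + 2.5·11 = 10.5; e = 12 − 10.5 = 1.5
x=13: ŷ = -17 + 2.5·13 = 15.5; e = 14.5 − 15.5 = -1
x=15: ŷ = -17 + 2.5·15 = 20.5; e = 20 − 20.5 = -0.5
x=17: ŷ = -17 + 2.5·17 = 25.5; e = 25.5 − 25.5 = 0
x=19: ŷ = -17 + 2.5·19 = 30.5; e = 31 − 30.5 = 0.5
SSE = 0.25 + 1 + 2.25 + 1 + 0.25 + 0 + 0.25 = 5
s = √(5/5) = 1
e/s = -0.5 / 1 = -0.500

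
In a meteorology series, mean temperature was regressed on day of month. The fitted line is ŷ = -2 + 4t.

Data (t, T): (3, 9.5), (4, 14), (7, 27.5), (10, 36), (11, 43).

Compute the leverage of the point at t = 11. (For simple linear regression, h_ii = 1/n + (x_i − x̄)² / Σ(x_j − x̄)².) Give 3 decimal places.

h = 0.520

t̄ = (3 + 4 + 7 + 10 + 11)/5 = 7
Σ(t − t̄)² = 16 + 9 + 0 + 9 + 16 = 50
h = 1/5 + (4)²/50 = 0.2 + 0.32 = 0.520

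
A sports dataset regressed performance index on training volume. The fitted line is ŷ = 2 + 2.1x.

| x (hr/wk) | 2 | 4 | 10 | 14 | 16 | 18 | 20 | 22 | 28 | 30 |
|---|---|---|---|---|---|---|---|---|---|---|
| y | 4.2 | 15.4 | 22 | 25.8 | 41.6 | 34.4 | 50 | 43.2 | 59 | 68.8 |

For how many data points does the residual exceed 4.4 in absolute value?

x=2: ŷ = 2 + 2.1·2 = 6.2; r = 4.2 − 6.2 = -2
x=4: ŷ = 2 + 2.1·4 = 10.4; r = 15.4 − 10.4 = 5
x=10: ŷ = 2 + 2.1·10 = 23; r = 22 − 23 = -1
x=14: ŷ = 2 + 2.1·14 = 31.4; r = 25.8 − 31.4 = -5.6
x=16: ŷ = 2 + 2.1·16 = 35.6; r = 41.6 − 35.6 = 6
x=18: ŷ = 2 + 2.1·18 = 39.8; r = 34.4 − 39.8 = -5.4
x=20: ŷ = 2 + 2.1·20 = 44; r = 50 − 44 = 6
x=22: ŷ = 2 + 2.1·22 = 48.2; r = 43.2 − 48.2 = -5
x=28: ŷ = 2 + 2.1·28 = 60.8; r = 59 − 60.8 = -1.8
x=30: ŷ = 2 + 2.1·30 = 65; r = 68.8 − 65 = 3.8
|r| > 4.4: x=4 (|r|=5), x=14 (|r|=5.6), x=16 (|r|=6), x=18 (|r|=5.4), x=20 (|r|=6), x=22 (|r|=5) → 6

6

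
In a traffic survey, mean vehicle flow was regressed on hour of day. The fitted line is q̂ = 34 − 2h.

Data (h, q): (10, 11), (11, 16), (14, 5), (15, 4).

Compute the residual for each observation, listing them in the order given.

h=10: q̂ = 34 − 2·10 = 14; r = 11 − 14 = -3
h=11: q̂ = 34 − 2·11 = 12; r = 16 − 12 = 4
h=14: q̂ = 34 − 2·14 = 6; r = 5 − 6 = -1
h=15: q̂ = 34 − 2·15 = 4; r = 4 − 4 = 0

-3, 4, -1, 0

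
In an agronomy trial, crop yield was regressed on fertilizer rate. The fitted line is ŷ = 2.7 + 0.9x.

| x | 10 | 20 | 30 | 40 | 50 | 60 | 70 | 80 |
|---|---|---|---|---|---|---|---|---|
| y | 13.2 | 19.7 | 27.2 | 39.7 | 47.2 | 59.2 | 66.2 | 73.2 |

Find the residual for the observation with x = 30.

r = -2.5

ŷ = 2.7 + 0.9·30 = 29.7
r = 27.2 − 29.7 = -2.5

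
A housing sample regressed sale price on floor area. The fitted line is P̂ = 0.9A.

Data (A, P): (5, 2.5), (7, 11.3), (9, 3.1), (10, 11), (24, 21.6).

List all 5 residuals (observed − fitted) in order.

-2, 5, -5, 2, 0

A=5: P̂ = 0.9·5 = 4.5; e = 2.5 − 4.5 = -2
A=7: P̂ = 0.9·7 = 6.3; e = 11.3 − 6.3 = 5
A=9: P̂ = 0.9·9 = 8.1; e = 3.1 − 8.1 = -5
A=10: P̂ = 0.9·10 = 9; e = 11 − 9 = 2
A=24: P̂ = 0.9·24 = 21.6; e = 21.6 − 21.6 = 0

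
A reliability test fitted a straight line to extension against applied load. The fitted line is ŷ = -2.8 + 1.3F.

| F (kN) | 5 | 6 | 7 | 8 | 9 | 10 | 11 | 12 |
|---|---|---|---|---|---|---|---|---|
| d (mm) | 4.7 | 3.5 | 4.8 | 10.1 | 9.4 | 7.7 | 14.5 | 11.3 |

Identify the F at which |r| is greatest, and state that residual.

F=5: ŷ = -2.8 + 1.3·5 = 3.7; r = 4.7 − 3.7 = 1
F=6: ŷ = -2.8 + 1.3·6 = 5; r = 3.5 − 5 = -1.5
F=7: ŷ = -2.8 + 1.3·7 = 6.3; r = 4.8 − 6.3 = -1.5
F=8: ŷ = -2.8 + 1.3·8 = 7.6; r = 10.1 − 7.6 = 2.5
F=9: ŷ = -2.8 + 1.3·9 = 8.9; r = 9.4 − 8.9 = 0.5
F=10: ŷ = -2.8 + 1.3·10 = 10.2; r = 7.7 − 10.2 = -2.5
F=11: ŷ = -2.8 + 1.3·11 = 11.5; r = 14.5 − 11.5 = 3
F=12: ŷ = -2.8 + 1.3·12 = 12.8; r = 11.3 − 12.8 = -1.5
Largest |r| is 3 at F = 11, residual 3.

F = 11, r = 3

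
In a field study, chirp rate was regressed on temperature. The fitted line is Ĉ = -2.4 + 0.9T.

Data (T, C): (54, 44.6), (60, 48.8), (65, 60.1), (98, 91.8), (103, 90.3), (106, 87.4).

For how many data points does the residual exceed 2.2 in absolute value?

T=54: Ĉ = -2.4 + 0.9·54 = 46.2; e = 44.6 − 46.2 = -1.6
T=60: Ĉ = -2.4 + 0.9·60 = 51.6; e = 48.8 − 51.6 = -2.8
T=65: Ĉ = -2.4 + 0.9·65 = 56.1; e = 60.1 − 56.1 = 4
T=98: Ĉ = -2.4 + 0.9·98 = 85.8; e = 91.8 − 85.8 = 6
T=103: Ĉ = -2.4 + 0.9·103 = 90.3; e = 90.3 − 90.3 = 0
T=106: Ĉ = -2.4 + 0.9·106 = 93; e = 87.4 − 93 = -5.6
|e| > 2.2: T=60 (|e|=2.8), T=65 (|e|=4), T=98 (|e|=6), T=106 (|e|=5.6) → 4

4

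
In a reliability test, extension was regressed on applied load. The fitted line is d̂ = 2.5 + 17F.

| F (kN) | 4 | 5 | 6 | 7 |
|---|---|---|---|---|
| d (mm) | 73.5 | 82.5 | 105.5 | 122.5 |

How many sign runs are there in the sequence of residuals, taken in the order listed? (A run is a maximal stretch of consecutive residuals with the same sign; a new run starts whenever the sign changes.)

F=4: d̂ = 2.5 + 17·4 = 70.5; r = 73.5 − 70.5 = 3
F=5: d̂ = 2.5 + 17·5 = 87.5; r = 82.5 − 87.5 = -5
F=6: d̂ = 2.5 + 17·6 = 104.5; r = 105.5 − 104.5 = 1
F=7: d̂ = 2.5 + 17·7 = 121.5; r = 122.5 − 121.5 = 1
Signs: + − + +
Runs: +×1, −×1, +×2 → 3

3 runs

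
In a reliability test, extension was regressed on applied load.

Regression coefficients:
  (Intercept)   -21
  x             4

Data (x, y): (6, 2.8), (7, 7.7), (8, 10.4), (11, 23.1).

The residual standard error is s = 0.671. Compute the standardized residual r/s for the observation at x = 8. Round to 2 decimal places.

ŷ = -21 + 4·8 = 11
r = 10.4 − 11 = -0.6
r/s = -0.6 / 0.671 = -0.89

-0.89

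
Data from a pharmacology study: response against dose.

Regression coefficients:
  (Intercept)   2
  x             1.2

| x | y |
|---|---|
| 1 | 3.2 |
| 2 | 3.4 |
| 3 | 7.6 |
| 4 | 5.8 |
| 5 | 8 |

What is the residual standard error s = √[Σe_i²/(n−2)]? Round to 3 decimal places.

x=1: ŷ = 2 + 1.2·1 = 3.2; e = 3.2 − 3.2 = 0
x=2: ŷ = 2 + 1.2·2 = 4.4; e = 3.4 − 4.4 = -1
x=3: ŷ = 2 + 1.2·3 = 5.6; e = 7.6 − 5.6 = 2
x=4: ŷ = 2 + 1.2·4 = 6.8; e = 5.8 − 6.8 = -1
x=5: ŷ = 2 + 1.2·5 = 8; e = 8 − 8 = 0
SSE = 0 + 1 + 4 + 1 + 0 = 6
s = √(6/3) = √2 ≈ 1.414

s = 1.414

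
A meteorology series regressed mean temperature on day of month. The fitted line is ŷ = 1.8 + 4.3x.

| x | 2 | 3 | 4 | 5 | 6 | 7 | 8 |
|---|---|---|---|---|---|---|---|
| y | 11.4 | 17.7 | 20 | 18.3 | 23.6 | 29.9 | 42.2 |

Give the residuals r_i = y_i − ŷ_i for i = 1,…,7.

1, 3, 1, -5, -4, -2, 6

x=2: ŷ = 1.8 + 4.3·2 = 10.4; r = 11.4 − 10.4 = 1
x=3: ŷ = 1.8 + 4.3·3 = 14.7; r = 17.7 − 14.7 = 3
x=4: ŷ = 1.8 + 4.3·4 = 19; r = 20 − 19 = 1
x=5: ŷ = 1.8 + 4.3·5 = 23.3; r = 18.3 − 23.3 = -5
x=6: ŷ = 1.8 + 4.3·6 = 27.6; r = 23.6 − 27.6 = -4
x=7: ŷ = 1.8 + 4.3·7 = 31.9; r = 29.9 − 31.9 = -2
x=8: ŷ = 1.8 + 4.3·8 = 36.2; r = 42.2 − 36.2 = 6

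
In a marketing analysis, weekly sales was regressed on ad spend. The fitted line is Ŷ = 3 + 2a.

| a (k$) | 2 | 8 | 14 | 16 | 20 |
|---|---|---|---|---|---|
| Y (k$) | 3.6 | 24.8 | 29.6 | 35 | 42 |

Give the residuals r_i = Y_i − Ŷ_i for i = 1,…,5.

-3.4, 5.8, -1.4, 0, -1

a=2: Ŷ = 3 + 2·2 = 7; r = 3.6 − 7 = -3.4
a=8: Ŷ = 3 + 2·8 = 19; r = 24.8 − 19 = 5.8
a=14: Ŷ = 3 + 2·14 = 31; r = 29.6 − 31 = -1.4
a=16: Ŷ = 3 + 2·16 = 35; r = 35 − 35 = 0
a=20: Ŷ = 3 + 2·20 = 43; r = 42 − 43 = -1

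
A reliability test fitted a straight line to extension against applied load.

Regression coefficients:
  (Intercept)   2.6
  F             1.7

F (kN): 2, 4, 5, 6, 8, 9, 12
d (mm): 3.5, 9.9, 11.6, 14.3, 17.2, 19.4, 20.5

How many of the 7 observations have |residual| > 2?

2

F=2: ŷ = 2.6 + 1.7·2 = 6; r = 3.5 − 6 = -2.5
F=4: ŷ = 2.6 + 1.7·4 = 9.4; r = 9.9 − 9.4 = 0.5
F=5: ŷ = 2.6 + 1.7·5 = 11.1; r = 11.6 − 11.1 = 0.5
F=6: ŷ = 2.6 + 1.7·6 = 12.8; r = 14.3 − 12.8 = 1.5
F=8: ŷ = 2.6 + 1.7·8 = 16.2; r = 17.2 − 16.2 = 1
F=9: ŷ = 2.6 + 1.7·9 = 17.9; r = 19.4 − 17.9 = 1.5
F=12: ŷ = 2.6 + 1.7·12 = 23; r = 20.5 − 23 = -2.5
|r| > 2: F=2 (|r|=2.5), F=12 (|r|=2.5) → 2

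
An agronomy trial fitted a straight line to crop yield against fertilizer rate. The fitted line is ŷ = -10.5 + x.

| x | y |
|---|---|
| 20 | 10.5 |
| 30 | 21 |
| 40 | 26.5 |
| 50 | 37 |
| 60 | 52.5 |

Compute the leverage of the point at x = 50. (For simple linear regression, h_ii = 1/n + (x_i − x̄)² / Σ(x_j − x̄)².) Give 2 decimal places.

h = 0.30

x̄ = (20 + 30 + 40 + 50 + 60)/5 = 40
Σ(x − x̄)² = 400 + 100 + 0 + 100 + 400 = 1000
h = 1/5 + (10)²/1000 = 0.2 + 0.1 = 0.30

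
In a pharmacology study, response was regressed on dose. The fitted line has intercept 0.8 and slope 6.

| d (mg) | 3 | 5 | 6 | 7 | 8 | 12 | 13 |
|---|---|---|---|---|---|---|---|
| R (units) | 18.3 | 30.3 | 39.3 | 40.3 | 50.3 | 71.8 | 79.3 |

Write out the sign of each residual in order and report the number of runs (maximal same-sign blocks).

6 runs

d=3: R̂ = 0.8 + 6·3 = 18.8; e = 18.3 − 18.8 = -0.5
d=5: R̂ = 0.8 + 6·5 = 30.8; e = 30.3 − 30.8 = -0.5
d=6: R̂ = 0.8 + 6·6 = 36.8; e = 39.3 − 36.8 = 2.5
d=7: R̂ = 0.8 + 6·7 = 42.8; e = 40.3 − 42.8 = -2.5
d=8: R̂ = 0.8 + 6·8 = 48.8; e = 50.3 − 48.8 = 1.5
d=12: R̂ = 0.8 + 6·12 = 72.8; e = 71.8 − 72.8 = -1
d=13: R̂ = 0.8 + 6·13 = 78.8; e = 79.3 − 78.8 = 0.5
Signs: − − + − + − +
Runs: −×2, +×1, −×1, +×1, −×1, +×1 → 6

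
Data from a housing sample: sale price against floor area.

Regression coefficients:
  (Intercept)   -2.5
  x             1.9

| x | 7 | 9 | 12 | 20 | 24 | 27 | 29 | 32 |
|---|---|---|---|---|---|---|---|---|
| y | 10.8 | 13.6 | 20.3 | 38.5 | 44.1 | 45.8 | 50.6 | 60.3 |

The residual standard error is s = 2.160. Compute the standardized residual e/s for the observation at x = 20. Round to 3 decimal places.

ŷ = -2.5 + 1.9·20 = 35.5
e = 38.5 − 35.5 = 3
e/s = 3 / 2.160 = 1.389

1.389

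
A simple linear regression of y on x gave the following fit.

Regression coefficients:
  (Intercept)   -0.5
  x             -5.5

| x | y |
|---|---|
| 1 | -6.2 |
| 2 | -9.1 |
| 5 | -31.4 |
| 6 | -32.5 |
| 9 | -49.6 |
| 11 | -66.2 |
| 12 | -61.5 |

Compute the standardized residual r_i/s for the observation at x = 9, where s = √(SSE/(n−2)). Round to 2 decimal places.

0.11

x=1: ŷ = -0.5 − 5.5·1 = -6; r = -6.2 − (-6) = -0.2
x=2: ŷ = -0.5 − 5.5·2 = -11.5; r = -9.1 − (-11.5) = 2.4
x=5: ŷ = -0.5 − 5.5·5 = -28; r = -31.4 − (-28) = -3.4
x=6: ŷ = -0.5 − 5.5·6 = -33.5; r = -32.5 − (-33.5) = 1
x=9: ŷ = -0.5 − 5.5·9 = -50; r = -49.6 − (-50) = 0.4
x=11: ŷ = -0.5 − 5.5·11 = -61; r = -66.2 − (-61) = -5.2
x=12: ŷ = -0.5 − 5.5·12 = -66.5; r = -61.5 − (-66.5) = 5
SSE = 0.04 + 5.76 + 11.56 + 1 + 0.16 + 27.04 + 25 = 70.56
s = √(70.56/5) = 3.75659
r/s = 0.4 / 3.75659 = 0.11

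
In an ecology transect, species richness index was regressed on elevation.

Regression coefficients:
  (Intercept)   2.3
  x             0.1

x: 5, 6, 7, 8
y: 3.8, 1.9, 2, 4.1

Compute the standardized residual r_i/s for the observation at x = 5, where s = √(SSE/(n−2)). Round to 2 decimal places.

0.71

x=5: ŷ = 2.3 + 0.1·5 = 2.8; r = 3.8 − 2.8 = 1
x=6: ŷ = 2.3 + 0.1·6 = 2.9; r = 1.9 − 2.9 = -1
x=7: ŷ = 2.3 + 0.1·7 = 3; r = 2 − 3 = -1
x=8: ŷ = 2.3 + 0.1·8 = 3.1; r = 4.1 − 3.1 = 1
SSE = 1 + 1 + 1 + 1 = 4
s = √(4/2) = 1.41421
r/s = 1 / 1.41421 = 0.71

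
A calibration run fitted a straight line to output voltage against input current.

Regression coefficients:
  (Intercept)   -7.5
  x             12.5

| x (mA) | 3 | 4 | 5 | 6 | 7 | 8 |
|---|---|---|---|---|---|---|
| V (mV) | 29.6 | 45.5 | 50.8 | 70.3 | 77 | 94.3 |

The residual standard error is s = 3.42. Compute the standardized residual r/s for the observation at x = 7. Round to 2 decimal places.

ŷ = -7.5 + 12.5·7 = 80
r = 77 − 80 = -3
r/s = -3 / 3.42 = -0.88

-0.88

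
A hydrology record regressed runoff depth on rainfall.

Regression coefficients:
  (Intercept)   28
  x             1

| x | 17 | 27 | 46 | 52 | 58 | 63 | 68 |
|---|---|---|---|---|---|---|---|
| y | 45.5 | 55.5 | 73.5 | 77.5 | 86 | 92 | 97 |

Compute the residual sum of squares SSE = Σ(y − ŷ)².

x=17: ŷ = 28 + 17 = 45; r = 45.5 − 45 = 0.5
x=27: ŷ = 28 + 27 = 55; r = 55.5 − 55 = 0.5
x=46: ŷ = 28 + 46 = 74; r = 73.5 − 74 = -0.5
x=52: ŷ = 28 + 52 = 80; r = 77.5 − 80 = -2.5
x=58: ŷ = 28 + 58 = 86; r = 86 − 86 = 0
x=63: ŷ = 28 + 63 = 91; r = 92 − 91 = 1
x=68: ŷ = 28 + 68 = 96; r = 97 − 96 = 1
SSE = 0.25 + 0.25 + 0.25 + 6.25 + 0 + 1 + 1 = 9

SSE = 9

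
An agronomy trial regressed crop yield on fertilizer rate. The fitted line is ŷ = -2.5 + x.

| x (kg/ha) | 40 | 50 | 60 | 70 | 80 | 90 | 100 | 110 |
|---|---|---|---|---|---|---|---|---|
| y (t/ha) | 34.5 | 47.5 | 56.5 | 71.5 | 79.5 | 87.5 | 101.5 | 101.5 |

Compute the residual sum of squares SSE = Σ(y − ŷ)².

x=40: ŷ = -2.5 + 40 = 37.5; e = 34.5 − 37.5 = -3
x=50: ŷ = -2.5 + 50 = 47.5; e = 47.5 − 47.5 = 0
x=60: ŷ = -2.5 + 60 = 57.5; e = 56.5 − 57.5 = -1
x=70: ŷ = -2.5 + 70 = 67.5; e = 71.5 − 67.5 = 4
x=80: ŷ = -2.5 + 80 = 77.5; e = 79.5 − 77.5 = 2
x=90: ŷ = -2.5 + 90 = 87.5; e = 87.5 − 87.5 = 0
x=100: ŷ = -2.5 + 100 = 97.5; e = 101.5 − 97.5 = 4
x=110: ŷ = -2.5 + 110 = 107.5; e = 101.5 − 107.5 = -6
SSE = 9 + 0 + 1 + 16 + 4 + 0 + 16 + 36 = 82

SSE = 82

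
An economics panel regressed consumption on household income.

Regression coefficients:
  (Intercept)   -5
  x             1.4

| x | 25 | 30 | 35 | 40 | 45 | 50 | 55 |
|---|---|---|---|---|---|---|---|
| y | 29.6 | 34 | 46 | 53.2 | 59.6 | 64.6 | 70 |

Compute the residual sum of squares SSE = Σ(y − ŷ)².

x=25: ŷ = -5 + 1.4·25 = 30; r = 29.6 − 30 = -0.4
x=30: ŷ = -5 + 1.4·30 = 37; r = 34 − 37 = -3
x=35: ŷ = -5 + 1.4·35 = 44; r = 46 − 44 = 2
x=40: ŷ = -5 + 1.4·40 = 51; r = 53.2 − 51 = 2.2
x=45: ŷ = -5 + 1.4·45 = 58; r = 59.6 − 58 = 1.6
x=50: ŷ = -5 + 1.4·50 = 65; r = 64.6 − 65 = -0.4
x=55: ŷ = -5 + 1.4·55 = 72; r = 70 − 72 = -2
SSE = 0.16 + 9 + 4 + 4.84 + 2.56 + 0.16 + 4 = 24.72

SSE = 24.72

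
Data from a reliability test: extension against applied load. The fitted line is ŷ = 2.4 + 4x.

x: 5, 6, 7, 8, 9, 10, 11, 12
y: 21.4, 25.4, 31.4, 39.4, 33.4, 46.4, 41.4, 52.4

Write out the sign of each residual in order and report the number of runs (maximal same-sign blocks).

6 runs

x=5: ŷ = 2.4 + 4·5 = 22.4; r = 21.4 − 22.4 = -1
x=6: ŷ = 2.4 + 4·6 = 26.4; r = 25.4 − 26.4 = -1
x=7: ŷ = 2.4 + 4·7 = 30.4; r = 31.4 − 30.4 = 1
x=8: ŷ = 2.4 + 4·8 = 34.4; r = 39.4 − 34.4 = 5
x=9: ŷ = 2.4 + 4·9 = 38.4; r = 33.4 − 38.4 = -5
x=10: ŷ = 2.4 + 4·10 = 42.4; r = 46.4 − 42.4 = 4
x=11: ŷ = 2.4 + 4·11 = 46.4; r = 41.4 − 46.4 = -5
x=12: ŷ = 2.4 + 4·12 = 50.4; r = 52.4 − 50.4 = 2
Signs: − − + + − + − +
Runs: −×2, +×2, −×1, +×1, −×1, +×1 → 6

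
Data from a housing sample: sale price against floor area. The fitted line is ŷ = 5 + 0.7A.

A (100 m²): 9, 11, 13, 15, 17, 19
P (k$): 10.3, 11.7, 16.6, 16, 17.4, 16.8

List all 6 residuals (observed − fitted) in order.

-1, -1, 2.5, 0.5, 0.5, -1.5

A=9: ŷ = 5 + 0.7·9 = 11.3; r = 10.3 − 11.3 = -1
A=11: ŷ = 5 + 0.7·11 = 12.7; r = 11.7 − 12.7 = -1
A=13: ŷ = 5 + 0.7·13 = 14.1; r = 16.6 − 14.1 = 2.5
A=15: ŷ = 5 + 0.7·15 = 15.5; r = 16 − 15.5 = 0.5
A=17: ŷ = 5 + 0.7·17 = 16.9; r = 17.4 − 16.9 = 0.5
A=19: ŷ = 5 + 0.7·19 = 18.3; r = 16.8 − 18.3 = -1.5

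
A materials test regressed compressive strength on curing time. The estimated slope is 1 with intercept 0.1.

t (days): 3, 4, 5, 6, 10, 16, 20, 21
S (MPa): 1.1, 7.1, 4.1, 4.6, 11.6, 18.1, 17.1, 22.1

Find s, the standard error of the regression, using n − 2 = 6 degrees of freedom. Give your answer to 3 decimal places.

s = 2.327

t=3: Ŝ = 0.1 + 3 = 3.1; e = 1.1 − 3.1 = -2
t=4: Ŝ = 0.1 + 4 = 4.1; e = 7.1 − 4.1 = 3
t=5: Ŝ = 0.1 + 5 = 5.1; e = 4.1 − 5.1 = -1
t=6: Ŝ = 0.1 + 6 = 6.1; e = 4.6 − 6.1 = -1.5
t=10: Ŝ = 0.1 + 10 = 10.1; e = 11.6 − 10.1 = 1.5
t=16: Ŝ = 0.1 + 16 = 16.1; e = 18.1 − 16.1 = 2
t=20: Ŝ = 0.1 + 20 = 20.1; e = 17.1 − 20.1 = -3
t=21: Ŝ = 0.1 + 21 = 21.1; e = 22.1 − 21.1 = 1
SSE = 4 + 9 + 1 + 2.25 + 2.25 + 4 + 9 + 1 = 32.5
s = √(32.5/6) = √5.41667 ≈ 2.327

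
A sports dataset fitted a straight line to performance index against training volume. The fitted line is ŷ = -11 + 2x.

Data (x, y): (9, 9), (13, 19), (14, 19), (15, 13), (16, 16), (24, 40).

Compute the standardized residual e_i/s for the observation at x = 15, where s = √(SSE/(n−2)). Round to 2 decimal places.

-1.24

x=9: ŷ = -11 + 2·9 = 7; e = 9 − 7 = 2
x=13: ŷ = -11 + 2·13 = 15; e = 19 − 15 = 4
x=14: ŷ = -11 + 2·14 = 17; e = 19 − 17 = 2
x=15: ŷ = -11 + 2·15 = 19; e = 13 − 19 = -6
x=16: ŷ = -11 + 2·16 = 21; e = 16 − 21 = -5
x=24: ŷ = -11 + 2·24 = 37; e = 40 − 37 = 3
SSE = 4 + 16 + 4 + 36 + 25 + 9 = 94
s = √(94/4) = 4.84768
e/s = -6 / 4.84768 = -1.24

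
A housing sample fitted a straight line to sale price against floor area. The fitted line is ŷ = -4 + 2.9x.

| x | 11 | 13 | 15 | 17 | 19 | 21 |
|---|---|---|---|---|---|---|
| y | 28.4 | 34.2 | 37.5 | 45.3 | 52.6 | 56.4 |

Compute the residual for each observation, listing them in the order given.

x=11: ŷ = -4 + 2.9·11 = 27.9; e = 28.4 − 27.9 = 0.5
x=13: ŷ = -4 + 2.9·13 = 33.7; e = 34.2 − 33.7 = 0.5
x=15: ŷ = -4 + 2.9·15 = 39.5; e = 37.5 − 39.5 = -2
x=17: ŷ = -4 + 2.9·17 = 45.3; e = 45.3 − 45.3 = 0
x=19: ŷ = -4 + 2.9·19 = 51.1; e = 52.6 − 51.1 = 1.5
x=21: ŷ = -4 + 2.9·21 = 56.9; e = 56.4 − 56.9 = -0.5

0.5, 0.5, -2, 0, 1.5, -0.5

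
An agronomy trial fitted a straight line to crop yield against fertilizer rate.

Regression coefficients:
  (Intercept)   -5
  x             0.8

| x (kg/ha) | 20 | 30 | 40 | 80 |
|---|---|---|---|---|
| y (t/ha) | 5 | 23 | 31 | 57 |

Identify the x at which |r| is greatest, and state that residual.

x = 20, r = -6

x=20: ŷ = -5 + 0.8·20 = 11; r = 5 − 11 = -6
x=30: ŷ = -5 + 0.8·30 = 19; r = 23 − 19 = 4
x=40: ŷ = -5 + 0.8·40 = 27; r = 31 − 27 = 4
x=80: ŷ = -5 + 0.8·80 = 59; r = 57 − 59 = -2
Largest |r| is 6 at x = 20, residual -6.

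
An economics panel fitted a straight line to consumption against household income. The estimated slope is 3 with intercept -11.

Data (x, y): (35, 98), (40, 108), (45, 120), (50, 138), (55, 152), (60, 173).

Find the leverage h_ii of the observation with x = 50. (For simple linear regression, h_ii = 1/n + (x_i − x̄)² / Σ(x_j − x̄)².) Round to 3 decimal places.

x̄ = (35 + 40 + 45 + 50 + 55 + 60)/6 = 47.5
Σ(x − x̄)² = 156.25 + 56.25 + 6.25 + 6.25 + 56.25 + 156.25 = 437.5
h = 1/6 + (2.5)²/437.5 = 0.166667 + 0.0142857 = 0.181

h = 0.181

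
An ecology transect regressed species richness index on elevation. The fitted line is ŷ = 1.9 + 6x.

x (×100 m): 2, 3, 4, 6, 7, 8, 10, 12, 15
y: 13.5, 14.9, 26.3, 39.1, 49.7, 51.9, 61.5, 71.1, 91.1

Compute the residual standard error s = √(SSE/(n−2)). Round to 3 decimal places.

s = 3.230

x=2: ŷ = 1.9 + 6·2 = 13.9; r = 13.5 − 13.9 = -0.4
x=3: ŷ = 1.9 + 6·3 = 19.9; r = 14.9 − 19.9 = -5
x=4: ŷ = 1.9 + 6·4 = 25.9; r = 26.3 − 25.9 = 0.4
x=6: ŷ = 1.9 + 6·6 = 37.9; r = 39.1 − 37.9 = 1.2
x=7: ŷ = 1.9 + 6·7 = 43.9; r = 49.7 − 43.9 = 5.8
x=8: ŷ = 1.9 + 6·8 = 49.9; r = 51.9 − 49.9 = 2
x=10: ŷ = 1.9 + 6·10 = 61.9; r = 61.5 − 61.9 = -0.4
x=12: ŷ = 1.9 + 6·12 = 73.9; r = 71.1 − 73.9 = -2.8
x=15: ŷ = 1.9 + 6·15 = 91.9; r = 91.1 − 91.9 = -0.8
SSE = 0.16 + 25 + 0.16 + 1.44 + 33.64 + 4 + 0.16 + 7.84 + 0.64 = 73.04
s = √(73.04/7) = √10.4343 ≈ 3.230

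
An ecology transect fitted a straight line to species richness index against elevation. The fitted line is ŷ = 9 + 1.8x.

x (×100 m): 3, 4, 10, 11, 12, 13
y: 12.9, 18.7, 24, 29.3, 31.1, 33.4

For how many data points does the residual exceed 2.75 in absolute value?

1

x=3: ŷ = 9 + 1.8·3 = 14.4; r = 12.9 − 14.4 = -1.5
x=4: ŷ = 9 + 1.8·4 = 16.2; r = 18.7 − 16.2 = 2.5
x=10: ŷ = 9 + 1.8·10 = 27; r = 24 − 27 = -3
x=11: ŷ = 9 + 1.8·11 = 28.8; r = 29.3 − 28.8 = 0.5
x=12: ŷ = 9 + 1.8·12 = 30.6; r = 31.1 − 30.6 = 0.5
x=13: ŷ = 9 + 1.8·13 = 32.4; r = 33.4 − 32.4 = 1
|r| > 2.75: x=10 (|r|=3) → 1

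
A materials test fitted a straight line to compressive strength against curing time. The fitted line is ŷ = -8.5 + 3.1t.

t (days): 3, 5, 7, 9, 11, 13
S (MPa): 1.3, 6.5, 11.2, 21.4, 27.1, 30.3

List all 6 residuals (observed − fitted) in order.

0.5, -0.5, -2, 2, 1.5, -1.5

t=3: ŷ = -8.5 + 3.1·3 = 0.8; r = 1.3 − 0.8 = 0.5
t=5: ŷ = -8.5 + 3.1·5 = 7; r = 6.5 − 7 = -0.5
t=7: ŷ = -8.5 + 3.1·7 = 13.2; r = 11.2 − 13.2 = -2
t=9: ŷ = -8.5 + 3.1·9 = 19.4; r = 21.4 − 19.4 = 2
t=11: ŷ = -8.5 + 3.1·11 = 25.6; r = 27.1 − 25.6 = 1.5
t=13: ŷ = -8.5 + 3.1·13 = 31.8; r = 30.3 − 31.8 = -1.5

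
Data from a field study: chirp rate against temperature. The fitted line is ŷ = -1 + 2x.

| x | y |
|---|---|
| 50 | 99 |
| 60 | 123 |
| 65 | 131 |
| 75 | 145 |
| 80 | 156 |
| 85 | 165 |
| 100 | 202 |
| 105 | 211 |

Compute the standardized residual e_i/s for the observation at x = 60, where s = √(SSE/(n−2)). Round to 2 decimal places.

1.14

x=50: ŷ = -1 + 2·50 = 99; e = 99 − 99 = 0
x=60: ŷ = -1 + 2·60 = 119; e = 123 − 119 = 4
x=65: ŷ = -1 + 2·65 = 129; e = 131 − 129 = 2
x=75: ŷ = -1 + 2·75 = 149; e = 145 − 149 = -4
x=80: ŷ = -1 + 2·80 = 159; e = 156 − 159 = -3
x=85: ŷ = -1 + 2·85 = 169; e = 165 − 169 = -4
x=100: ŷ = -1 + 2·100 = 199; e = 202 − 199 = 3
x=105: ŷ = -1 + 2·105 = 209; e = 211 − 209 = 2
SSE = 0 + 16 + 4 + 16 + 9 + 16 + 9 + 4 = 74
s = √(74/6) = 3.51188
e/s = 4 / 3.51188 = 1.14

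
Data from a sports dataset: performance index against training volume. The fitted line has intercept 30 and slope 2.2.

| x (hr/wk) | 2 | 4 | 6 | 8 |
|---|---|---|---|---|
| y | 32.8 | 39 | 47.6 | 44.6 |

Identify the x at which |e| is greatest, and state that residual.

x = 6, e = 4.4

x=2: ŷ = 30 + 2.2·2 = 34.4; e = 32.8 − 34.4 = -1.6
x=4: ŷ = 30 + 2.2·4 = 38.8; e = 39 − 38.8 = 0.2
x=6: ŷ = 30 + 2.2·6 = 43.2; e = 47.6 − 43.2 = 4.4
x=8: ŷ = 30 + 2.2·8 = 47.6; e = 44.6 − 47.6 = -3
Largest |e| is 4.4 at x = 6, residual 4.4.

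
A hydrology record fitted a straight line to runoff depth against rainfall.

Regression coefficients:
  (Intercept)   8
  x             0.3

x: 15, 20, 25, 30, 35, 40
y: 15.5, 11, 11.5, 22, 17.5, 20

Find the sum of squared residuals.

SSE = 60

x=15: ŷ = 8 + 0.3·15 = 12.5; r = 15.5 − 12.5 = 3
x=20: ŷ = 8 + 0.3·20 = 14; r = 11 − 14 = -3
x=25: ŷ = 8 + 0.3·25 = 15.5; r = 11.5 − 15.5 = -4
x=30: ŷ = 8 + 0.3·30 = 17; r = 22 − 17 = 5
x=35: ŷ = 8 + 0.3·35 = 18.5; r = 17.5 − 18.5 = -1
x=40: ŷ = 8 + 0.3·40 = 20; r = 20 − 20 = 0
SSE = 9 + 9 + 16 + 25 + 1 + 0 = 60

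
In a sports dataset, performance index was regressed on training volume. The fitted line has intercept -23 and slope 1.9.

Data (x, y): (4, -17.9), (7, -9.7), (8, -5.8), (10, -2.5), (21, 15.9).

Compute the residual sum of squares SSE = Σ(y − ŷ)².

SSE = 13.5

x=4: ŷ = -23 + 1.9·4 = -15.4; r = -17.9 − (-15.4) = -2.5
x=7: ŷ = -23 + 1.9·7 = -9.7; r = -9.7 − (-9.7) = 0
x=8: ŷ = -23 + 1.9·8 = -7.8; r = -5.8 − (-7.8) = 2
x=10: ŷ = -23 + 1.9·10 = -4; r = -2.5 − (-4) = 1.5
x=21: ŷ = -23 + 1.9·21 = 16.9; r = 15.9 − 16.9 = -1
SSE = 6.25 + 0 + 4 + 2.25 + 1 = 13.5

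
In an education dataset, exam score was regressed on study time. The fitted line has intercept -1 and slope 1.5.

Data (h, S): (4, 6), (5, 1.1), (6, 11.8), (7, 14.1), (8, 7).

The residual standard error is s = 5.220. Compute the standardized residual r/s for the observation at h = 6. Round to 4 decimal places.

0.7280

ŷ = -1 + 1.5·6 = 8
r = 11.8 − 8 = 3.8
r/s = 3.8 / 5.220 = 0.7280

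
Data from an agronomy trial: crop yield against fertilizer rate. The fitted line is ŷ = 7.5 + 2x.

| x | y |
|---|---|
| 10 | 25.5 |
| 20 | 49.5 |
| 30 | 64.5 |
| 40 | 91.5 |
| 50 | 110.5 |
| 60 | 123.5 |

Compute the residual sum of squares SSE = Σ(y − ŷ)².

SSE = 58

x=10: ŷ = 7.5 + 2·10 = 27.5; e = 25.5 − 27.5 = -2
x=20: ŷ = 7.5 + 2·20 = 47.5; e = 49.5 − 47.5 = 2
x=30: ŷ = 7.5 + 2·30 = 67.5; e = 64.5 − 67.5 = -3
x=40: ŷ = 7.5 + 2·40 = 87.5; e = 91.5 − 87.5 = 4
x=50: ŷ = 7.5 + 2·50 = 107.5; e = 110.5 − 107.5 = 3
x=60: ŷ = 7.5 + 2·60 = 127.5; e = 123.5 − 127.5 = -4
SSE = 4 + 4 + 9 + 16 + 9 + 16 = 58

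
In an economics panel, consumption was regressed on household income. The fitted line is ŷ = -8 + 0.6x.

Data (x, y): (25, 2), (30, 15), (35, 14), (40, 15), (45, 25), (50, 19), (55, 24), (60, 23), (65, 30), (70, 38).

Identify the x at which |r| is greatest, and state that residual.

x=25: ŷ = -8 + 0.6·25 = 7; r = 2 − 7 = -5
x=30: ŷ = -8 + 0.6·30 = 10; r = 15 − 10 = 5
x=35: ŷ = -8 + 0.6·35 = 13; r = 14 − 13 = 1
x=40: ŷ = -8 + 0.6·40 = 16; r = 15 − 16 = -1
x=45: ŷ = -8 + 0.6·45 = 19; r = 25 − 19 = 6
x=50: ŷ = -8 + 0.6·50 = 22; r = 19 − 22 = -3
x=55: ŷ = -8 + 0.6·55 = 25; r = 24 − 25 = -1
x=60: ŷ = -8 + 0.6·60 = 28; r = 23 − 28 = -5
x=65: ŷ = -8 + 0.6·65 = 31; r = 30 − 31 = -1
x=70: ŷ = -8 + 0.6·70 = 34; r = 38 − 34 = 4
Largest |r| is 6 at x = 45, residual 6.

x = 45, r = 6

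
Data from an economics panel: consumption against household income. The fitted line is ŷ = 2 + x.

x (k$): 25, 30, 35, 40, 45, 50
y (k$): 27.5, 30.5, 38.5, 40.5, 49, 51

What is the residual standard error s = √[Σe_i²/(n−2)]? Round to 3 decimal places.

x=25: ŷ = 2 + 25 = 27; e = 27.5 − 27 = 0.5
x=30: ŷ = 2 + 30 = 32; e = 30.5 − 32 = -1.5
x=35: ŷ = 2 + 35 = 37; e = 38.5 − 37 = 1.5
x=40: ŷ = 2 + 40 = 42; e = 40.5 − 42 = -1.5
x=45: ŷ = 2 + 45 = 47; e = 49 − 47 = 2
x=50: ŷ = 2 + 50 = 52; e = 51 − 52 = -1
SSE = 0.25 + 2.25 + 2.25 + 2.25 + 4 + 1 = 12
s = √(12/4) = √3 ≈ 1.732

s = 1.732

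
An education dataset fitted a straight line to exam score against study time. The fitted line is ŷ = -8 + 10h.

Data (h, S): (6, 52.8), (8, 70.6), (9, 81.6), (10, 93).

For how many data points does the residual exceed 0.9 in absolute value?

h=6: ŷ = -8 + 10·6 = 52; r = 52.8 − 52 = 0.8
h=8: ŷ = -8 + 10·8 = 72; r = 70.6 − 72 = -1.4
h=9: ŷ = -8 + 10·9 = 82; r = 81.6 − 82 = -0.4
h=10: ŷ = -8 + 10·10 = 92; r = 93 − 92 = 1
|r| > 0.9: h=8 (|r|=1.4), h=10 (|r|=1) → 2

2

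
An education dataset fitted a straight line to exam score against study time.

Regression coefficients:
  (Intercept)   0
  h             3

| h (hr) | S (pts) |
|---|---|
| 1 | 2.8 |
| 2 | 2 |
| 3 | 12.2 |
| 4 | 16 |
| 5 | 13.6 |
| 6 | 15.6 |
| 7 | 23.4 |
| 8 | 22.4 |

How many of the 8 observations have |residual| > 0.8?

h=1: Ŝ = 3·1 = 3; e = 2.8 − 3 = -0.2
h=2: Ŝ = 3·2 = 6; e = 2 − 6 = -4
h=3: Ŝ = 3·3 = 9; e = 12.2 − 9 = 3.2
h=4: Ŝ = 3·4 = 12; e = 16 − 12 = 4
h=5: Ŝ = 3·5 = 15; e = 13.6 − 15 = -1.4
h=6: Ŝ = 3·6 = 18; e = 15.6 − 18 = -2.4
h=7: Ŝ = 3·7 = 21; e = 23.4 − 21 = 2.4
h=8: Ŝ = 3·8 = 24; e = 22.4 − 24 = -1.6
|e| > 0.8: h=2 (|e|=4), h=3 (|e|=3.2), h=4 (|e|=4), h=5 (|e|=1.4), h=6 (|e|=2.4), h=7 (|e|=2.4), h=8 (|e|=1.6) → 7

7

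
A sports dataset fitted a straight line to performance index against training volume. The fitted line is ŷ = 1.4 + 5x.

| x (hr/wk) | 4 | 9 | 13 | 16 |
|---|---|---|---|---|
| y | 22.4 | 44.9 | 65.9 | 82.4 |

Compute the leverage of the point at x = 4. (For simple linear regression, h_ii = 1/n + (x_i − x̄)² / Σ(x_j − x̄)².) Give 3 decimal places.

h = 0.772

x̄ = (4 + 9 + 13 + 16)/4 = 10.5
Σ(x − x̄)² = 42.25 + 2.25 + 6.25 + 30.25 = 81
h = 1/4 + (-6.5)²/81 = 0.25 + 0.521605 = 0.772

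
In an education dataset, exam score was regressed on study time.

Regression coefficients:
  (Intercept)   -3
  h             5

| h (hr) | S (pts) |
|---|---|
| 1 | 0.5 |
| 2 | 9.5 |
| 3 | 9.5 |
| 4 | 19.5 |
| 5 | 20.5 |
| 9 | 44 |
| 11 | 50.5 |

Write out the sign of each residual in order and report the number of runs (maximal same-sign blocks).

7 runs

h=1: ŷ = -3 + 5·1 = 2; r = 0.5 − 2 = -1.5
h=2: ŷ = -3 + 5·2 = 7; r = 9.5 − 7 = 2.5
h=3: ŷ = -3 + 5·3 = 12; r = 9.5 − 12 = -2.5
h=4: ŷ = -3 + 5·4 = 17; r = 19.5 − 17 = 2.5
h=5: ŷ = -3 + 5·5 = 22; r = 20.5 − 22 = -1.5
h=9: ŷ = -3 + 5·9 = 42; r = 44 − 42 = 2
h=11: ŷ = -3 + 5·11 = 52; r = 50.5 − 52 = -1.5
Signs: − + − + − + −
Runs: −×1, +×1, −×1, +×1, −×1, +×1, −×1 → 7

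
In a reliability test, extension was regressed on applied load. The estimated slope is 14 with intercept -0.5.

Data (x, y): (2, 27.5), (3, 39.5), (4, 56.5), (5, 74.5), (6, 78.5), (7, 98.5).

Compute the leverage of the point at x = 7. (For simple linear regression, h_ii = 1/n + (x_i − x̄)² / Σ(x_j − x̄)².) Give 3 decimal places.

h = 0.524

x̄ = (2 + 3 + 4 + 5 + 6 + 7)/6 = 4.5
Σ(x − x̄)² = 6.25 + 2.25 + 0.25 + 0.25 + 2.25 + 6.25 = 17.5
h = 1/6 + (2.5)²/17.5 = 0.166667 + 0.357143 = 0.524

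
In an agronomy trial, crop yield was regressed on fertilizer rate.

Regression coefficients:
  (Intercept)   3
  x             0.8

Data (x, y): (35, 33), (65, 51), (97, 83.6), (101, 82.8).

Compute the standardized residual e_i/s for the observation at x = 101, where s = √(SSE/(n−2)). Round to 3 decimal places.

x=35: ŷ = 3 + 0.8·35 = 31; e = 33 − 31 = 2
x=65: ŷ = 3 + 0.8·65 = 55; e = 51 − 55 = -4
x=97: ŷ = 3 + 0.8·97 = 80.6; e = 83.6 − 80.6 = 3
x=101: ŷ = 3 + 0.8·101 = 83.8; e = 82.8 − 83.8 = -1
SSE = 4 + 16 + 9 + 1 = 30
s = √(30/2) = 3.87298
e/s = -1 / 3.87298 = -0.258

-0.258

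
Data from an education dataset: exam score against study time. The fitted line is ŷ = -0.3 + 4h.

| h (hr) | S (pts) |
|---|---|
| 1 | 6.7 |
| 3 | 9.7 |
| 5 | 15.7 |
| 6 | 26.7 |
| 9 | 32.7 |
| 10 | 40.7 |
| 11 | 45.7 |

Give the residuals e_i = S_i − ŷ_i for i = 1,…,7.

h=1: ŷ = -0.3 + 4·1 = 3.7; e = 6.7 − 3.7 = 3
h=3: ŷ = -0.3 + 4·3 = 11.7; e = 9.7 − 11.7 = -2
h=5: ŷ = -0.3 + 4·5 = 19.7; e = 15.7 − 19.7 = -4
h=6: ŷ = -0.3 + 4·6 = 23.7; e = 26.7 − 23.7 = 3
h=9: ŷ = -0.3 + 4·9 = 35.7; e = 32.7 − 35.7 = -3
h=10: ŷ = -0.3 + 4·10 = 39.7; e = 40.7 − 39.7 = 1
h=11: ŷ = -0.3 + 4·11 = 43.7; e = 45.7 − 43.7 = 2

3, -2, -4, 3, -3, 1, 2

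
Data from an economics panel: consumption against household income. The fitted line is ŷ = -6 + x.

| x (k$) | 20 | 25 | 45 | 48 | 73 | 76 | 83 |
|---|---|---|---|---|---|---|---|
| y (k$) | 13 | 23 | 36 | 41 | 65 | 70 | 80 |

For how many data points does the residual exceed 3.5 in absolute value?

x=20: ŷ = -6 + 20 = 14; e = 13 − 14 = -1
x=25: ŷ = -6 + 25 = 19; e = 23 − 19 = 4
x=45: ŷ = -6 + 45 = 39; e = 36 − 39 = -3
x=48: ŷ = -6 + 48 = 42; e = 41 − 42 = -1
x=73: ŷ = -6 + 73 = 67; e = 65 − 67 = -2
x=76: ŷ = -6 + 76 = 70; e = 70 − 70 = 0
x=83: ŷ = -6 + 83 = 77; e = 80 − 77 = 3
|e| > 3.5: x=25 (|e|=4) → 1

1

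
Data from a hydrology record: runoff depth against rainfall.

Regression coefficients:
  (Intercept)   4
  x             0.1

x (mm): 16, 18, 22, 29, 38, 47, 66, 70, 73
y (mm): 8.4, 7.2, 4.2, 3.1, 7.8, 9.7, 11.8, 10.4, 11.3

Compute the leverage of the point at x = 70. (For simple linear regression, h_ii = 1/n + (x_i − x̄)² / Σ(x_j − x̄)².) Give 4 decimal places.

x̄ = (16 + 18 + 22 + 29 + 38 + 47 + 66 + 70 + 73)/9 = 42.1111
Σ(x − x̄)² = 681.79 + 581.346 + 404.457 + 171.901 + 16.9012 + 23.9012 + 570.679 + 777.79 + 954.123 = 4182.89
h = 1/9 + (27.8889)²/4182.89 = 0.111111 + 0.185946 = 0.2971

h = 0.2971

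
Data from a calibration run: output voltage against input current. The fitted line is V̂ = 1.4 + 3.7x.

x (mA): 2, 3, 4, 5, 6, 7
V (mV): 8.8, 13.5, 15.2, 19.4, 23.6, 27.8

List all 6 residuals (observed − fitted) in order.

x=2: V̂ = 1.4 + 3.7·2 = 8.8; e = 8.8 − 8.8 = 0
x=3: V̂ = 1.4 + 3.7·3 = 12.5; e = 13.5 − 12.5 = 1
x=4: V̂ = 1.4 + 3.7·4 = 16.2; e = 15.2 − 16.2 = -1
x=5: V̂ = 1.4 + 3.7·5 = 19.9; e = 19.4 − 19.9 = -0.5
x=6: V̂ = 1.4 + 3.7·6 = 23.6; e = 23.6 − 23.6 = 0
x=7: V̂ = 1.4 + 3.7·7 = 27.3; e = 27.8 − 27.3 = 0.5

0, 1, -1, -0.5, 0, 0.5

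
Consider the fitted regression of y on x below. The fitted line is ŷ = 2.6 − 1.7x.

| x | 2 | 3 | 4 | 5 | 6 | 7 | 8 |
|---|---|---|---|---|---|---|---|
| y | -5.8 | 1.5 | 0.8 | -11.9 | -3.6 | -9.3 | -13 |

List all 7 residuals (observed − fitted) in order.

x=2: ŷ = 2.6 − 1.7·2 = -0.8; e = -5.8 − (-0.8) = -5
x=3: ŷ = 2.6 − 1.7·3 = -2.5; e = 1.5 − (-2.5) = 4
x=4: ŷ = 2.6 − 1.7·4 = -4.2; e = 0.8 − (-4.2) = 5
x=5: ŷ = 2.6 − 1.7·5 = -5.9; e = -11.9 − (-5.9) = -6
x=6: ŷ = 2.6 − 1.7·6 = -7.6; e = -3.6 − (-7.6) = 4
x=7: ŷ = 2.6 − 1.7·7 = -9.3; e = -9.3 − (-9.3) = 0
x=8: ŷ = 2.6 − 1.7·8 = -11; e = -13 − (-11) = -2

-5, 4, 5, -6, 4, 0, -2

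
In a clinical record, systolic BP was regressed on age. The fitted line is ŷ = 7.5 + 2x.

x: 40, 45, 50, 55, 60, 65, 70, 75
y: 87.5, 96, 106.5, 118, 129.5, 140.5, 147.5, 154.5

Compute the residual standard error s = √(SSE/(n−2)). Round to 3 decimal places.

x=40: ŷ = 7.5 + 2·40 = 87.5; r = 87.5 − 87.5 = 0
x=45: ŷ = 7.5 + 2·45 = 97.5; r = 96 − 97.5 = -1.5
x=50: ŷ = 7.5 + 2·50 = 107.5; r = 106.5 − 107.5 = -1
x=55: ŷ = 7.5 + 2·55 = 117.5; r = 118 − 117.5 = 0.5
x=60: ŷ = 7.5 + 2·60 = 127.5; r = 129.5 − 127.5 = 2
x=65: ŷ = 7.5 + 2·65 = 137.5; r = 140.5 − 137.5 = 3
x=70: ŷ = 7.5 + 2·70 = 147.5; r = 147.5 − 147.5 = 0
x=75: ŷ = 7.5 + 2·75 = 157.5; r = 154.5 − 157.5 = -3
SSE = 0 + 2.25 + 1 + 0.25 + 4 + 9 + 0 + 9 = 25.5
s = √(25.5/6) = √4.25 ≈ 2.062

s = 2.062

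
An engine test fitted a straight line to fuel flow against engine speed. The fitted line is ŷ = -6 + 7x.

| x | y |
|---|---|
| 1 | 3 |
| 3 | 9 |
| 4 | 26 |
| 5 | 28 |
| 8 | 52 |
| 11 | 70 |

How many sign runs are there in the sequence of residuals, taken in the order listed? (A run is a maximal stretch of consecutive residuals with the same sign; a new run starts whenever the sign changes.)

x=1: ŷ = -6 + 7·1 = 1; e = 3 − 1 = 2
x=3: ŷ = -6 + 7·3 = 15; e = 9 − 15 = -6
x=4: ŷ = -6 + 7·4 = 22; e = 26 − 22 = 4
x=5: ŷ = -6 + 7·5 = 29; e = 28 − 29 = -1
x=8: ŷ = -6 + 7·8 = 50; e = 52 − 50 = 2
x=11: ŷ = -6 + 7·11 = 71; e = 70 − 71 = -1
Signs: + − + − + −
Runs: +×1, −×1, +×1, −×1, +×1, −×1 → 6

6 runs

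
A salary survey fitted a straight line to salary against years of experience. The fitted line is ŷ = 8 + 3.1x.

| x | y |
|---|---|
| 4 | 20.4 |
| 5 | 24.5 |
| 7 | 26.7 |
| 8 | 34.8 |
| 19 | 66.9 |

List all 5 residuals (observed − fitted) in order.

0, 1, -3, 2, 0

x=4: ŷ = 8 + 3.1·4 = 20.4; e = 20.4 − 20.4 = 0
x=5: ŷ = 8 + 3.1·5 = 23.5; e = 24.5 − 23.5 = 1
x=7: ŷ = 8 + 3.1·7 = 29.7; e = 26.7 − 29.7 = -3
x=8: ŷ = 8 + 3.1·8 = 32.8; e = 34.8 − 32.8 = 2
x=19: ŷ = 8 + 3.1·19 = 66.9; e = 66.9 − 66.9 = 0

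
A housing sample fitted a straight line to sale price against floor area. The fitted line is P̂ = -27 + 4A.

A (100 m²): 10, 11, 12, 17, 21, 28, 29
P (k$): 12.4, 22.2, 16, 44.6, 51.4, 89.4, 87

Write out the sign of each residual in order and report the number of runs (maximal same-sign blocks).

A=10: P̂ = -27 + 4·10 = 13; r = 12.4 − 13 = -0.6
A=11: P̂ = -27 + 4·11 = 17; r = 22.2 − 17 = 5.2
A=12: P̂ = -27 + 4·12 = 21; r = 16 − 21 = -5
A=17: P̂ = -27 + 4·17 = 41; r = 44.6 − 41 = 3.6
A=21: P̂ = -27 + 4·21 = 57; r = 51.4 − 57 = -5.6
A=28: P̂ = -27 + 4·28 = 85; r = 89.4 − 85 = 4.4
A=29: P̂ = -27 + 4·29 = 89; r = 87 − 89 = -2
Signs: − + − + − + −
Runs: −×1, +×1, −×1, +×1, −×1, +×1, −×1 → 7

7 runs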